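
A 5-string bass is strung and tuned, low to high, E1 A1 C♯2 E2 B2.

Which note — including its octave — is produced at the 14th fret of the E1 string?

E1 is MIDI 28. Adding 14 gives 42, which is F♯2.

F♯2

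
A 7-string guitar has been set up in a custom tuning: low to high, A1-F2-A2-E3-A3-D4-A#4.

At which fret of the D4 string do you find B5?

B5 is 21 semitones above the open D4 (D–D#–E–F–…–A–A#–B), so it sits at fret 21.

21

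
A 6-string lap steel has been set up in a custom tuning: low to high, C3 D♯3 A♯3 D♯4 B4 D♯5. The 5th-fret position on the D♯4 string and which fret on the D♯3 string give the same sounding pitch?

D♯4 at fret 5 is D♯4 + 5 semitones = G♯4.
The open D♯3 string is 12 semitones below the open D♯4, so the same pitch on the D♯3 string lies at fret 5 + 12 = 17.

17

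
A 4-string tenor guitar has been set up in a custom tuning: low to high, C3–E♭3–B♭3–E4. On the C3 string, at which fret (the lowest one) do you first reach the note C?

0

From C3, count semitones up the chromatic scale until reaching C: C — 0 steps.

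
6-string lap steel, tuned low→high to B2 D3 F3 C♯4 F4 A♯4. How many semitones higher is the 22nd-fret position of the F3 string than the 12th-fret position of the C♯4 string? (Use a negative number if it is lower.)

2 semitones

F3 at fret 22 → D♯5 (MIDI 75); C♯4 at fret 12 → C♯5 (MIDI 73).
75 − 73 = 2, so the two pitches are 2 semitones apart.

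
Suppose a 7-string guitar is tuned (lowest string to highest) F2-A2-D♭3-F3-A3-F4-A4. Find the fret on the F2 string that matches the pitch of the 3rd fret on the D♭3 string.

Fret 3 on D♭3 is MIDI 49 + 3 = 52 (E3). On the F2 string (open MIDI 41), that pitch is 52 − 41 = fret 11.

11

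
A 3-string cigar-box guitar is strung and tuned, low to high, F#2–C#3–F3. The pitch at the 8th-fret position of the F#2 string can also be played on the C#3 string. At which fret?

Fret 8 on F#2 is MIDI 42 + 8 = 50 (D3). On the C#3 string (open MIDI 49), that pitch is 50 − 49 = fret 1.

1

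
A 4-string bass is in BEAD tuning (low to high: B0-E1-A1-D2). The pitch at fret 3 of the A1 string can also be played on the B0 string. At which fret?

13

A1 at fret 3 is A1 + 3 semitones = C2.
The open B0 string is 10 semitones below the open A1, so the same pitch on the B0 string lies at fret 3 + 10 = 13.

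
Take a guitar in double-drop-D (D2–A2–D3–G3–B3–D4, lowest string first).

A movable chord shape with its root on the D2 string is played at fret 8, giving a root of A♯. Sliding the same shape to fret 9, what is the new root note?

B

Moving from fret 8 to fret 9 shifts the root by 1 semitone.
A♯ up 1 semitone is B.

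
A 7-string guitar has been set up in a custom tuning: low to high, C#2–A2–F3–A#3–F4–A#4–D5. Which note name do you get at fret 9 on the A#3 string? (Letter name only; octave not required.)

The open A#3 string plus 9 semitones: A#–B–C–C#–D–D#–E–F–F#–G.

G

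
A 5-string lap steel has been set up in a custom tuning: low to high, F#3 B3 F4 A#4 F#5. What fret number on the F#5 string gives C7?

18

C7 is 18 semitones above the open F#5 (F#–G–G#–A–…–A#–B–C), so it sits at fret 18.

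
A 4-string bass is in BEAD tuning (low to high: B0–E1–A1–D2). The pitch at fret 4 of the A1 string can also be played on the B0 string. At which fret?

Fret 4 on A1 is MIDI 33 + 4 = 37 (C♯2). On the B0 string (open MIDI 23), that pitch is 37 − 23 = fret 14.

14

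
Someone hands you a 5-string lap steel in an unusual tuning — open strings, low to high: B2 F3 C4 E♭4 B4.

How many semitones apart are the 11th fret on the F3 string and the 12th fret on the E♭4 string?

11 semitones

F3 at fret 11 → E4 (MIDI 64); E♭4 at fret 12 → E♭5 (MIDI 75).
64 − 75 = -11, so the two pitches are 11 semitones apart, with E♭5 the higher.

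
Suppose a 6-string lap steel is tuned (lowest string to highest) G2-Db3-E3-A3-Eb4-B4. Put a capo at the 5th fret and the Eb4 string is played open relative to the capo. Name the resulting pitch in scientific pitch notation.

The capo raises the open Eb4 by 5 semitones to Ab4; fretting 0 more gives Eb4 + 5 + 0 = Eb4 + 5 semitones = Ab4.
(Also written G#.)

Ab4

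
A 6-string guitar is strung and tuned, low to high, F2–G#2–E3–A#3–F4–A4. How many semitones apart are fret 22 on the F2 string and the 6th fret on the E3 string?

F2 at fret 22 → D#4 (MIDI 63); E3 at fret 6 → A#3 (MIDI 58).
63 − 58 = 5, so the two pitches are 5 semitones apart, with D#4 the higher.

5 semitones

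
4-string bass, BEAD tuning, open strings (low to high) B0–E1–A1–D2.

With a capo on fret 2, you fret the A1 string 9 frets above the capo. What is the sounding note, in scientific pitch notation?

The capo raises the open A1 by 2 semitones to B1; fretting 9 more gives A1 + 2 + 9 = A1 + 11 semitones = G#2.
(Also written Ab.)

G#2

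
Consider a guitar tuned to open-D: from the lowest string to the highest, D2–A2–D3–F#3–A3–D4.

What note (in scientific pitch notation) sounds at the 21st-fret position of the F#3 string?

D#5

F#3 is MIDI 54. Adding 21 gives 75, which is D#5.
(Equivalently spelled Eb5.)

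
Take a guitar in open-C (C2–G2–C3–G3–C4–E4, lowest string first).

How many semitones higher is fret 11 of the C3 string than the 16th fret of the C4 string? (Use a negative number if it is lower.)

C3 at fret 11 → B3 (MIDI 59); C4 at fret 16 → E5 (MIDI 76).
59 − 76 = -17, so the two pitches are 17 semitones apart.

-17 semitones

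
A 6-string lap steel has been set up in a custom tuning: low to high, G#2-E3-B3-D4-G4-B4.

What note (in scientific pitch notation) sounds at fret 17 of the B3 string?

E5

The open B3 string plus 17 semitones: B–C–C#–D–…–D–D#–E.
The walk passes from B into C 2 times, so the octave number goes from 3 to 5.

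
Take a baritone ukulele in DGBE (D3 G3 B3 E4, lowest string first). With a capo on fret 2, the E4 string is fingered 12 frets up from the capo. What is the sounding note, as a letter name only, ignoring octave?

The capo raises the open E4 by 2 semitones to F♯4; fretting 12 more gives E4 + 2 + 12 = E4 + 14 semitones, landing on F♯.
(Also written G♭.)

F♯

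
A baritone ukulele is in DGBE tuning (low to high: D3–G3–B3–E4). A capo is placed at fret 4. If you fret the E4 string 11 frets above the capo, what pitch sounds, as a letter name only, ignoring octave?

G

The capo raises the open E4 by 4 semitones to G#4; fretting 11 more gives E4 + 4 + 11 = E4 + 15 semitones, landing on G.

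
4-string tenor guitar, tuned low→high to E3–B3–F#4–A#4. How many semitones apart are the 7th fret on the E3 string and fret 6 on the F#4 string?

E3 at fret 7 → B3 (MIDI 59); F#4 at fret 6 → C5 (MIDI 72).
59 − 72 = -13, so the two pitches are 13 semitones apart, with C5 the higher.

13 semitones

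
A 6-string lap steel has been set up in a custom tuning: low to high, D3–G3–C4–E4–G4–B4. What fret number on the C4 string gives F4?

5

F4 is 5 semitones above the open C4 (C–C#–D–D#–E–F), so it sits at fret 5.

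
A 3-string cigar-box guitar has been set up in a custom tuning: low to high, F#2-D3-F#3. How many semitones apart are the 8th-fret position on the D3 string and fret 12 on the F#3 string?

D3 at fret 8 → A#3 (MIDI 58); F#3 at fret 12 → F#4 (MIDI 66).
58 − 66 = -8, so the two pitches are 8 semitones apart, with F#4 the higher.

8 semitones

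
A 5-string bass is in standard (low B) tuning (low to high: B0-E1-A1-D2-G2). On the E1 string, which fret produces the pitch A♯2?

18

A♯2 is 18 semitones above the open E1 (E–F–F#–G–…–G#–A–A#), so it sits at fret 18.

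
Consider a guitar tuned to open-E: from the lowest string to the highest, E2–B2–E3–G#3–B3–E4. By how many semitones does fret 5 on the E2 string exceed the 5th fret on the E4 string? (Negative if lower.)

-24 semitones

E2 at fret 5 → A2 (MIDI 45); E4 at fret 5 → A4 (MIDI 69).
45 − 69 = -24, so the two pitches are 24 semitones apart.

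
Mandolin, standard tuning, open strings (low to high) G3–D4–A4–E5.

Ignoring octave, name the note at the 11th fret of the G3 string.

F#

Each fret is one semitone, so G3 + 11 = F#.
(Equivalently spelled Gb.)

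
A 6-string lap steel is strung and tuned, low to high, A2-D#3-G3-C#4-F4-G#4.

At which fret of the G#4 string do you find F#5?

10

F#5 is 10 semitones above the open G#4 (G#–A–A#–B–…–E–F–F#), so it sits at fret 10.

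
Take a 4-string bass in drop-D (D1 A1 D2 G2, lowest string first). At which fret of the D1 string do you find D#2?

13

D#2 is 13 semitones above the open D1 (D–D#–E–F–…–C#–D–D#), so it sits at fret 13.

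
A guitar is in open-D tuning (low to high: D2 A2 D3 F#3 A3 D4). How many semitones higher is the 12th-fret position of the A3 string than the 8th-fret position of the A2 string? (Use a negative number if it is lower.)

16 semitones

A3 at fret 12 → A4 (MIDI 69); A2 at fret 8 → F3 (MIDI 53).
69 − 53 = 16, so the two pitches are 16 semitones apart.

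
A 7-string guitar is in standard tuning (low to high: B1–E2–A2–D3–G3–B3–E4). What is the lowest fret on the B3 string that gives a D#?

From B3, count semitones up the chromatic scale until reaching D#: B–C–C#–D–D# — 4 steps.

4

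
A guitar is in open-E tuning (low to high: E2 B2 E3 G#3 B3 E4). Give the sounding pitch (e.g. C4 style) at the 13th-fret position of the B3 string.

B3 is MIDI 59. Adding 13 gives 72, which is C5.

C5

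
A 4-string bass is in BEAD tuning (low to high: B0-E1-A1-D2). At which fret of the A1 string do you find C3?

15

C3 is 15 semitones above the open A1 (A–A#–B–C–…–A#–B–C), so it sits at fret 15.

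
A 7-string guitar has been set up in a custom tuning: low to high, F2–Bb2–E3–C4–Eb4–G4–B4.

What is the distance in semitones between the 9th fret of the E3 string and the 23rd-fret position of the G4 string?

E3 at fret 9 → Db4 (MIDI 61); G4 at fret 23 → Gb6 (MIDI 90).
61 − 90 = -29, so the two pitches are 29 semitones apart, with Gb6 the higher.

29 semitones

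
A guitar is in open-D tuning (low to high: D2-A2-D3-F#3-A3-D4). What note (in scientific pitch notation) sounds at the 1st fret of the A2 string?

A#2

The open A2 string plus 1 semitone: A–A#.
No B→C boundary is crossed, so the octave stays at 2.
(Equivalently spelled Bb2.)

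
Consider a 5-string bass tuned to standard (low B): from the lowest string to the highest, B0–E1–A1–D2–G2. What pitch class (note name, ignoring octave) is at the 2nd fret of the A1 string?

A1 is MIDI 33. Adding 2 gives 35; 35 mod 12 = 11, i.e. B.

B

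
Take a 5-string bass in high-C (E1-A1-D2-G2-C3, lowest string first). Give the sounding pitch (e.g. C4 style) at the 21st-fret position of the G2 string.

The open G2 string plus 21 semitones: G–G#–A–A#–…–D–D#–E.
The walk passes from B into C 2 times, so the octave number goes from 2 to 4.

E4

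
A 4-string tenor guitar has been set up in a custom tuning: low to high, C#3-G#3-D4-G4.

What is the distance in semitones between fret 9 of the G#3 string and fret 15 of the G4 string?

G#3 at fret 9 → F4 (MIDI 65); G4 at fret 15 → A#5 (MIDI 82).
65 − 82 = -17, so the two pitches are 17 semitones apart, with A#5 the higher.

17 semitones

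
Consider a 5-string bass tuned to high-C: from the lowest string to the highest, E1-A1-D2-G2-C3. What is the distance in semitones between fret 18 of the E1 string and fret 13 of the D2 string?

5 semitones

E1 at fret 18 → A#2 (MIDI 46); D2 at fret 13 → D#3 (MIDI 51).
46 − 51 = -5, so the two pitches are 5 semitones apart, with D#3 the higher.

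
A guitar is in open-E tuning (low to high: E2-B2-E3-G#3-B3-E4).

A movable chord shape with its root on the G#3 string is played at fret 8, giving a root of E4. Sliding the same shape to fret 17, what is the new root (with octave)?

Moving from fret 8 to fret 17 shifts the root by 9 semitones.
E4 up 9 semitones is C#5.

C#5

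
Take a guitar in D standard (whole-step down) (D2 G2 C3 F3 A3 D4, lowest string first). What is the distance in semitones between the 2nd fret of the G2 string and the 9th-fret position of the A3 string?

21 semitones

G2 at fret 2 → A2 (MIDI 45); A3 at fret 9 → F♯4 (MIDI 66).
45 − 66 = -21, so the two pitches are 21 semitones apart, with F♯4 the higher.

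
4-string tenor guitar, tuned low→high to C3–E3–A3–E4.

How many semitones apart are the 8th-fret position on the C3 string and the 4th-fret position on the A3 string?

C3 at fret 8 → G♯3 (MIDI 56); A3 at fret 4 → C♯4 (MIDI 61).
56 − 61 = -5, so the two pitches are 5 semitones apart, with C♯4 the higher.

5 semitones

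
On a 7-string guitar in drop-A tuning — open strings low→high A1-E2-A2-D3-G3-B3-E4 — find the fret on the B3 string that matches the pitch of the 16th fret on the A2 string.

Fret 16 on A2 is MIDI 45 + 16 = 61 (C#4). On the B3 string (open MIDI 59), that pitch is 61 − 59 = fret 2.

2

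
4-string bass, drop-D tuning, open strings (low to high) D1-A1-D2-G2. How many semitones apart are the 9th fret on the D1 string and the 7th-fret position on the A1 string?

5 semitones

D1 at fret 9 → B1 (MIDI 35); A1 at fret 7 → E2 (MIDI 40).
35 − 40 = -5, so the two pitches are 5 semitones apart, with E2 the higher.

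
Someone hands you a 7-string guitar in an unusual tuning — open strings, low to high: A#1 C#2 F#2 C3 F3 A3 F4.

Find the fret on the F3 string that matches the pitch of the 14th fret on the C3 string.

C3 at fret 14 is C3 + 14 semitones = D4.
The open F3 string is 5 semitones above the open C3, so the same pitch on the F3 string lies at fret 14 − 5 = 9.

9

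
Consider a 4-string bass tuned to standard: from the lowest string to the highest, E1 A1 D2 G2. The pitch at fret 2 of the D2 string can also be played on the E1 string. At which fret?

Fret 2 on D2 is MIDI 38 + 2 = 40 (E2). On the E1 string (open MIDI 28), that pitch is 40 − 28 = fret 12.

12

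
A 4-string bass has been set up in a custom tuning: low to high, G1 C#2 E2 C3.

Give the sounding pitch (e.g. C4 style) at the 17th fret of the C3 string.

Each fret is one semitone, so C3 + 17 = F4.

F4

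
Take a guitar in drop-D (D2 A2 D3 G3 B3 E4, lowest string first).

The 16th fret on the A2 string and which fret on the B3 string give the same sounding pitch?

A2 at fret 16 is A2 + 16 semitones = C#4.
The open B3 string is 14 semitones above the open A2, so the same pitch on the B3 string lies at fret 16 − 14 = 2.

2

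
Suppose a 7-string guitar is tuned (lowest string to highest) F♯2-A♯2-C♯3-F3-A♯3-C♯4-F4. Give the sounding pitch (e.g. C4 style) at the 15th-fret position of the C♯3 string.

E4

C♯3 is MIDI 49. Adding 15 gives 64, which is E4.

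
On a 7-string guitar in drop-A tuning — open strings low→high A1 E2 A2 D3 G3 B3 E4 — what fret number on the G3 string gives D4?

7

D4 is 7 semitones above the open G3 (G–G#–A–A#–B–C–C#–D), so it sits at fret 7.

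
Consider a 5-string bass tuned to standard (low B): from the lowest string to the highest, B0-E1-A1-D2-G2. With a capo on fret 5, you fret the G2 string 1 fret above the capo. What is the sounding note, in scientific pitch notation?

The capo raises the open G2 by 5 semitones to C3; fretting 1 more gives G2 + 5 + 1 = G2 + 6 semitones = C♯3.
(Also written D♭.)

C♯3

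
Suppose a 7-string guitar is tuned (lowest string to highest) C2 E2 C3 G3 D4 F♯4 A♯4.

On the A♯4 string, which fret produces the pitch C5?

C5 is 2 semitones above the open A♯4 (A#–B–C), so it sits at fret 2.

2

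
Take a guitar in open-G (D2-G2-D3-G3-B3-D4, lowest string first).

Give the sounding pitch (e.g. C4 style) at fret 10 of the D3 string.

D3 is MIDI 50. Adding 10 gives 60, which is C4.

C4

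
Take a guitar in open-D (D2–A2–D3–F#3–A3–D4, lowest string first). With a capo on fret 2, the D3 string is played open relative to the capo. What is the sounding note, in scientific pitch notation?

E3

The capo raises the open D3 by 2 semitones to E3; fretting 0 more gives D3 + 2 + 0 = D3 + 2 semitones = E3.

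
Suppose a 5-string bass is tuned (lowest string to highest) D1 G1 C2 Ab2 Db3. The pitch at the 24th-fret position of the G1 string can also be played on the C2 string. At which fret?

19

Fret 24 on G1 is MIDI 31 + 24 = 55 (G3). On the C2 string (open MIDI 36), that pitch is 55 − 36 = fret 19.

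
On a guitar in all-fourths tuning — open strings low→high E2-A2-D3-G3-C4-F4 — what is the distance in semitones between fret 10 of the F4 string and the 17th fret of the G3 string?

F4 at fret 10 → D#5 (MIDI 75); G3 at fret 17 → C5 (MIDI 72).
75 − 72 = 3, so the two pitches are 3 semitones apart, with D#5 the higher.

3 semitones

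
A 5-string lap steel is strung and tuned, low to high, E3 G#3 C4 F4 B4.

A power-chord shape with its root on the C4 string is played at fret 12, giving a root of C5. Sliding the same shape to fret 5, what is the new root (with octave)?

Moving from fret 12 to fret 5 shifts the root by -7 semitones.
C5 down 7 semitones is F4.

F4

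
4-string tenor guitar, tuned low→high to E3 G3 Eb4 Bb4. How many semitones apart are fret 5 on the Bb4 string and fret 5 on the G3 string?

15 semitones

Bb4 at fret 5 → Eb5 (MIDI 75); G3 at fret 5 → C4 (MIDI 60).
75 − 60 = 15, so the two pitches are 15 semitones apart, with Eb5 the higher.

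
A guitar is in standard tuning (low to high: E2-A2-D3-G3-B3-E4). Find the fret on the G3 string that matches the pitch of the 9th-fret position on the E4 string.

18

E4 at fret 9 is E4 + 9 semitones = C#5.
The open G3 string is 9 semitones below the open E4, so the same pitch on the G3 string lies at fret 9 + 9 = 18.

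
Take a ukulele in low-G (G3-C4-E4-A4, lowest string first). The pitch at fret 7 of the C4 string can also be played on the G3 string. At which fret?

12

C4 at fret 7 is C4 + 7 semitones = G4.
The open G3 string is 5 semitones below the open C4, so the same pitch on the G3 string lies at fret 7 + 5 = 12.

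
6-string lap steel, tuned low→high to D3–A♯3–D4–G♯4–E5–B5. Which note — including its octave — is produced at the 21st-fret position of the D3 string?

Each fret is one semitone, so D3 + 21 = B4.

B4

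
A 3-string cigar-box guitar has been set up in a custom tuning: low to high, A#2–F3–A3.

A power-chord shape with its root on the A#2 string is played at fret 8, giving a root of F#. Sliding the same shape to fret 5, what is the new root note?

D#

Moving from fret 8 to fret 5 shifts the root by -3 semitones.
F# down 3 semitones is D#.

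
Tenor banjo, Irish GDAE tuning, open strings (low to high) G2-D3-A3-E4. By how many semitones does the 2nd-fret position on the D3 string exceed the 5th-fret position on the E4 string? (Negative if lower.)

-17 semitones

D3 at fret 2 → E3 (MIDI 52); E4 at fret 5 → A4 (MIDI 69).
52 − 69 = -17, so the two pitches are 17 semitones apart.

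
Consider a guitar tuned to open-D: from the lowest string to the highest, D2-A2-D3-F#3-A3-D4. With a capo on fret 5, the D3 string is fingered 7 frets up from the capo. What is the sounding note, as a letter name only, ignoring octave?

The capo raises the open D3 by 5 semitones to G3; fretting 7 more gives D3 + 5 + 7 = D3 + 12 semitones, landing on D.

D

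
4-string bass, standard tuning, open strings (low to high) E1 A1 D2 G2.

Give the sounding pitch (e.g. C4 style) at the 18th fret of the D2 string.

G#3

D2 is MIDI 38. Adding 18 gives 56, which is G#3.
(Equivalently spelled Ab3.)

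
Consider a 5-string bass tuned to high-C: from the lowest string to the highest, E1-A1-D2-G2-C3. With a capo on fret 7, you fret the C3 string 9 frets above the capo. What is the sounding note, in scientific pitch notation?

E4

The capo raises the open C3 by 7 semitones to G3; fretting 9 more gives C3 + 7 + 9 = C3 + 16 semitones = E4.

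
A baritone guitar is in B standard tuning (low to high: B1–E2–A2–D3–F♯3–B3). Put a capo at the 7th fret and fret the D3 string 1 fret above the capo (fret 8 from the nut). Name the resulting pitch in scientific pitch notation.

The capo raises the open D3 by 7 semitones to A3; fretting 1 more gives D3 + 7 + 1 = D3 + 8 semitones = A♯3.
(Also written B♭.)

A♯3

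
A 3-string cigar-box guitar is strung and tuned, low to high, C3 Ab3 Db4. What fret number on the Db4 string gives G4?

6

G4 is 6 semitones above the open Db4 (Db–D–Eb–E–F–Gb–G), so it sits at fret 6.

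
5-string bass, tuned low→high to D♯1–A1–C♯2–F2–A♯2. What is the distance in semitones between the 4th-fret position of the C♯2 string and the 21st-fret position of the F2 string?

C♯2 at fret 4 → F2 (MIDI 41); F2 at fret 21 → D4 (MIDI 62).
41 − 62 = -21, so the two pitches are 21 semitones apart, with D4 the higher.

21 semitones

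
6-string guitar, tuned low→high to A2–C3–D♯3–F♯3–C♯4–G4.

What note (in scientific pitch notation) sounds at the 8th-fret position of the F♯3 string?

D4

F♯3 is MIDI 54. Adding 8 gives 62, which is D4.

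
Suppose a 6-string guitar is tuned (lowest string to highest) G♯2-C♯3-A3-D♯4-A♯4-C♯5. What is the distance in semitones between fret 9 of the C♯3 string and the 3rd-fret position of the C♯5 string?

C♯3 at fret 9 → A♯3 (MIDI 58); C♯5 at fret 3 → E5 (MIDI 76).
58 − 76 = -18, so the two pitches are 18 semitones apart, with E5 the higher.

18 semitones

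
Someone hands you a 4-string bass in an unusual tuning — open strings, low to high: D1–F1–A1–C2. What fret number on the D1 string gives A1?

7

A1 is 7 semitones above the open D1 (D–D#–E–F–F#–G–G#–A), so it sits at fret 7.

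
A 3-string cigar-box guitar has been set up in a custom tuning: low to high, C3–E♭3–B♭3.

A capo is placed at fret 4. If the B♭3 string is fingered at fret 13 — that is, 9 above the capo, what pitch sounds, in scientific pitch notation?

B4

The capo raises the open B♭3 by 4 semitones to D4; fretting 9 more gives B♭3 + 4 + 9 = B♭3 + 13 semitones = B4.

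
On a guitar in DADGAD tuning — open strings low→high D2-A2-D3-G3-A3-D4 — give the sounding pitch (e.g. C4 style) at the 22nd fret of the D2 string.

C4

D2 is MIDI 38. Adding 22 gives 60, which is C4.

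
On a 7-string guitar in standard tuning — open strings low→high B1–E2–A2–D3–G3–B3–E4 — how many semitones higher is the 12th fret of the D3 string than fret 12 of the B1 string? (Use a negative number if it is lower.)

15 semitones

D3 at fret 12 → D4 (MIDI 62); B1 at fret 12 → B2 (MIDI 47).
62 − 47 = 15, so the two pitches are 15 semitones apart.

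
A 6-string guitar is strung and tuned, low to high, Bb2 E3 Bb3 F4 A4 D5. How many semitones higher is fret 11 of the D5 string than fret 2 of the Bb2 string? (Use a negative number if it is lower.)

37 semitones

D5 at fret 11 → Db6 (MIDI 85); Bb2 at fret 2 → C3 (MIDI 48).
85 − 48 = 37, so the two pitches are 37 semitones apart.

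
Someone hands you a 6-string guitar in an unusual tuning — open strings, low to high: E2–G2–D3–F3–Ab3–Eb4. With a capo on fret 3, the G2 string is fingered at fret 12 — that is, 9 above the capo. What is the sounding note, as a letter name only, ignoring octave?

The capo raises the open G2 by 3 semitones to Bb2; fretting 9 more gives G2 + 3 + 9 = G2 + 12 semitones, landing on G.

G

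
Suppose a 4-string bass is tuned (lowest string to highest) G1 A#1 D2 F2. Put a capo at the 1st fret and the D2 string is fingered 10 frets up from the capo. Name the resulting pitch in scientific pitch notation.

The capo raises the open D2 by 1 semitone to D#2; fretting 10 more gives D2 + 1 + 10 = D2 + 11 semitones = C#3.

C#3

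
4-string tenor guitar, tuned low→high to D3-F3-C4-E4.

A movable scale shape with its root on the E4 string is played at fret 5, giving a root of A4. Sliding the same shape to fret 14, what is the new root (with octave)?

F♯5

Moving from fret 5 to fret 14 shifts the root by 9 semitones.
A4 up 9 semitones is F♯5.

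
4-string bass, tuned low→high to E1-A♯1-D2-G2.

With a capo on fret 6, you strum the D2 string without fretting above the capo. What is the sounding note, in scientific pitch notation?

G♯2

The capo raises the open D2 by 6 semitones to G♯2; fretting 0 more gives D2 + 6 + 0 = D2 + 6 semitones = G♯2.
(Also written A♭.)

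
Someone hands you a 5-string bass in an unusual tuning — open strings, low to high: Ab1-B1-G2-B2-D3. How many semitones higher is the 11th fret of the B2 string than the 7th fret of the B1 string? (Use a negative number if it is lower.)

16 semitones

B2 at fret 11 → Bb3 (MIDI 58); B1 at fret 7 → Gb2 (MIDI 42).
58 − 42 = 16, so the two pitches are 16 semitones apart.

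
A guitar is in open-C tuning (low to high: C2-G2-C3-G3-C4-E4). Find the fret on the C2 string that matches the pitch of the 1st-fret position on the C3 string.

Fret 1 on C3 is MIDI 48 + 1 = 49 (C#3). On the C2 string (open MIDI 36), that pitch is 49 − 36 = fret 13.

13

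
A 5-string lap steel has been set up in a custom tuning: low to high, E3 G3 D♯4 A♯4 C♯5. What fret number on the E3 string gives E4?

12

E4 is 12 semitones above the open E3 (E–F–F#–G–…–D–D#–E), so it sits at fret 12.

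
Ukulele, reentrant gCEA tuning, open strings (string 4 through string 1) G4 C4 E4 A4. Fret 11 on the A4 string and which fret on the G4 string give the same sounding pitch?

13

A4 at fret 11 is A4 + 11 semitones = G#5.
The open G4 string is 2 semitones below the open A4, so the same pitch on the G4 string lies at fret 11 + 2 = 13.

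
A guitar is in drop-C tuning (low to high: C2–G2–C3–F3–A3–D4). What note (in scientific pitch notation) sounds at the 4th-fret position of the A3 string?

The open A3 string plus 4 semitones: A–A#–B–C–C#.
The walk passes from B into C once, so the octave number goes from 3 to 4.
(Equivalently spelled Db4.)

C#4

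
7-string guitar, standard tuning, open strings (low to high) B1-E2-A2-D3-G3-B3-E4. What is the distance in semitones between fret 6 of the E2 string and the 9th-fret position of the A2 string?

8 semitones

E2 at fret 6 → A♯2 (MIDI 46); A2 at fret 9 → F♯3 (MIDI 54).
46 − 54 = -8, so the two pitches are 8 semitones apart, with F♯3 the higher.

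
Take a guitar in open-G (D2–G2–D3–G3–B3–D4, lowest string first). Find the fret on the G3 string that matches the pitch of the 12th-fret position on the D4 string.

D4 at fret 12 is D4 + 12 semitones = D5.
The open G3 string is 7 semitones below the open D4, so the same pitch on the G3 string lies at fret 12 + 7 = 19.

19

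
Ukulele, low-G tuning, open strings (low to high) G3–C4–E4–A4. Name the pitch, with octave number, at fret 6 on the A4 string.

D#5

Each fret is one semitone, so A4 + 6 = D#5.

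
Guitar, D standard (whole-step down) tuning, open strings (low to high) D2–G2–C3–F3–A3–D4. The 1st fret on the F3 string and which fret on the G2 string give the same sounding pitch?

11

Fret 1 on F3 is MIDI 53 + 1 = 54 (F#3). On the G2 string (open MIDI 43), that pitch is 54 − 43 = fret 11.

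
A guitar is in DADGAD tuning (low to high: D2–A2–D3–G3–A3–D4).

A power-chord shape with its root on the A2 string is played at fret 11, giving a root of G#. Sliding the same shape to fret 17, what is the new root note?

D

Moving from fret 11 to fret 17 shifts the root by 6 semitones.
G# up 6 semitones is D.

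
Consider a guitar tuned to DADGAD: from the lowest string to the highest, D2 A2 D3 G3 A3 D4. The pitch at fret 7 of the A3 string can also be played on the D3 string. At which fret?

A3 at fret 7 is A3 + 7 semitones = E4.
The open D3 string is 7 semitones below the open A3, so the same pitch on the D3 string lies at fret 7 + 7 = 14.

14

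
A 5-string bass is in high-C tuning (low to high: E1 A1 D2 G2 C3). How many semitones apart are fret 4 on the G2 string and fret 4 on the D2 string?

5 semitones

G2 at fret 4 → B2 (MIDI 47); D2 at fret 4 → F#2 (MIDI 42).
47 − 42 = 5, so the two pitches are 5 semitones apart, with B2 the higher.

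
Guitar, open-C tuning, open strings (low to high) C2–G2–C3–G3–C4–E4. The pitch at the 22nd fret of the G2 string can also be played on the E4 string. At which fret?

Fret 22 on G2 is MIDI 43 + 22 = 65 (F4). On the E4 string (open MIDI 64), that pitch is 65 − 64 = fret 1.

1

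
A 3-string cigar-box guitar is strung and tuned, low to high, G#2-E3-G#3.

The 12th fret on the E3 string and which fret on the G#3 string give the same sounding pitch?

E3 at fret 12 is E3 + 12 semitones = E4.
The open G#3 string is 4 semitones above the open E3, so the same pitch on the G#3 string lies at fret 12 − 4 = 8.

8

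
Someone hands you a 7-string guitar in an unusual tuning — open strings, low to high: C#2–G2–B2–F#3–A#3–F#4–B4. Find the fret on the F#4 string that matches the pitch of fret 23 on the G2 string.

0

G2 at fret 23 is G2 + 23 semitones = F#4.
The open F#4 string is 23 semitones above the open G2, so the same pitch on the F#4 string lies at fret 23 − 23 = 0.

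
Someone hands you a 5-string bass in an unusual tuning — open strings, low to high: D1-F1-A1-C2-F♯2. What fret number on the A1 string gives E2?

7

E2 is 7 semitones above the open A1 (A–A#–B–C–C#–D–D#–E), so it sits at fret 7.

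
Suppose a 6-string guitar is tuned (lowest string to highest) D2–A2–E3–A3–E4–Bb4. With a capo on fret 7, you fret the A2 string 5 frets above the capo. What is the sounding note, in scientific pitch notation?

A3

The capo raises the open A2 by 7 semitones to E3; fretting 5 more gives A2 + 7 + 5 = A2 + 12 semitones = A3.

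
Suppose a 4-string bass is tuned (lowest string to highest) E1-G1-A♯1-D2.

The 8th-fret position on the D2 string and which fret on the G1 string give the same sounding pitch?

15

D2 at fret 8 is D2 + 8 semitones = A♯2.
The open G1 string is 7 semitones below the open D2, so the same pitch on the G1 string lies at fret 8 + 7 = 15.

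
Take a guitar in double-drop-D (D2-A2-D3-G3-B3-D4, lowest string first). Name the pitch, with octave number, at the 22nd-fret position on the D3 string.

C5

Each fret is one semitone, so D3 + 22 = C5.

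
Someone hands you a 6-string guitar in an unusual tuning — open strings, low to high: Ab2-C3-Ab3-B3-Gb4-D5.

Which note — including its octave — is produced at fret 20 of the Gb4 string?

D6

Gb4 is MIDI 66. Adding 20 gives 86, which is D6.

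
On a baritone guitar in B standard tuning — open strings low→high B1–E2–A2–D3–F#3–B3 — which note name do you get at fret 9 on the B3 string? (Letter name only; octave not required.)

The open B3 string plus 9 semitones: B–C–C#–D–D#–E–F–F#–G–G#.

G#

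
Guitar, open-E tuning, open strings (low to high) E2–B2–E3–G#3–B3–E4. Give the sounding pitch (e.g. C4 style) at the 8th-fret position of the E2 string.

C3

The open E2 string plus 8 semitones: E–F–F#–G–G#–A–A#–B–C.
The walk passes from B into C once, so the octave number goes from 2 to 3.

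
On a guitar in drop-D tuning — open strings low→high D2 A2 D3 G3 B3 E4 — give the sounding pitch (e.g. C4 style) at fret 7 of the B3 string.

Each fret is one semitone, so B3 + 7 = F#4.
(Equivalently spelled Gb4.)

F#4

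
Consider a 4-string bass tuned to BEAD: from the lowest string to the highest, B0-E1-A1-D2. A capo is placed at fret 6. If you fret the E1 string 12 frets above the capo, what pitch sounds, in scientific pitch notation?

A#2

The capo raises the open E1 by 6 semitones to A#1; fretting 12 more gives E1 + 6 + 12 = E1 + 18 semitones = A#2.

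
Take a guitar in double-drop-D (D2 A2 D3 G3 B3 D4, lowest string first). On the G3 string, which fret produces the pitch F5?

F5 is 22 semitones above the open G3 (G–G#–A–A#–…–D#–E–F), so it sits at fret 22.

22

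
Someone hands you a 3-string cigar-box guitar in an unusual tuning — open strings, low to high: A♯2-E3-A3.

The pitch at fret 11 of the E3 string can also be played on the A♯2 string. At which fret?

17

Fret 11 on E3 is MIDI 52 + 11 = 63 (D♯4). On the A♯2 string (open MIDI 46), that pitch is 63 − 46 = fret 17.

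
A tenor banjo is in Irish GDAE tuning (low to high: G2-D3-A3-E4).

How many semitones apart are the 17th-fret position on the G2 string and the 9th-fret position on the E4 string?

G2 at fret 17 → C4 (MIDI 60); E4 at fret 9 → C#5 (MIDI 73).
60 − 73 = -13, so the two pitches are 13 semitones apart, with C#5 the higher.

13 semitones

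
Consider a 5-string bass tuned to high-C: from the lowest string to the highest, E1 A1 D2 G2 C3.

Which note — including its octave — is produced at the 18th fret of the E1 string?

A#2

The open E1 string plus 18 semitones: E–F–F#–G–…–G#–A–A#.
The walk passes from B into C once, so the octave number goes from 1 to 2.
(Equivalently spelled Bb2.)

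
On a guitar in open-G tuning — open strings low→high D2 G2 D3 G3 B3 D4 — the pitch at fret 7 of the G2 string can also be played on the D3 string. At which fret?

Fret 7 on G2 is MIDI 43 + 7 = 50 (D3). On the D3 string (open MIDI 50), that pitch is 50 − 50 = fret 0.

0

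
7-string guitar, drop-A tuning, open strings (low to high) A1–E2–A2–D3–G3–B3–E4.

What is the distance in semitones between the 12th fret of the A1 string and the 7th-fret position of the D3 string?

A1 at fret 12 → A2 (MIDI 45); D3 at fret 7 → A3 (MIDI 57).
45 − 57 = -12, so the two pitches are 12 semitones apart, with A3 the higher.

12 semitones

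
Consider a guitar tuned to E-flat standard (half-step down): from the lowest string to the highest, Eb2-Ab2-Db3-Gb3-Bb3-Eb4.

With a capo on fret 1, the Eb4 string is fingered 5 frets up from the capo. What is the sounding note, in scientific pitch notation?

A4

The capo raises the open Eb4 by 1 semitone to E4; fretting 5 more gives Eb4 + 1 + 5 = Eb4 + 6 semitones = A4.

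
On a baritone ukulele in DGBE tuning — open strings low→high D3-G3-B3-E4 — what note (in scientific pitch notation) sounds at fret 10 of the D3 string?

C4

Each fret is one semitone, so D3 + 10 = C4.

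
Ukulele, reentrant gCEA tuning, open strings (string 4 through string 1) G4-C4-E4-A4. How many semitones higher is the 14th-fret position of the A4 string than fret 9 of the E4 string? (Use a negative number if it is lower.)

10 semitones

A4 at fret 14 → B5 (MIDI 83); E4 at fret 9 → C♯5 (MIDI 73).
83 − 73 = 10, so the two pitches are 10 semitones apart.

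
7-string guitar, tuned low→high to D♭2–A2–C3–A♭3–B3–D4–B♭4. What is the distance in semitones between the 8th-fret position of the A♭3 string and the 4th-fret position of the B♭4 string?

10 semitones

A♭3 at fret 8 → E4 (MIDI 64); B♭4 at fret 4 → D5 (MIDI 74).
64 − 74 = -10, so the two pitches are 10 semitones apart, with D5 the higher.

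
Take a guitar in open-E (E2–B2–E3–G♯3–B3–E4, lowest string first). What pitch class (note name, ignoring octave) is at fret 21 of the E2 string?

The open E2 string plus 21 semitones: E–F–F#–G–…–B–C–C#.
(Equivalently spelled D♭.)

C♯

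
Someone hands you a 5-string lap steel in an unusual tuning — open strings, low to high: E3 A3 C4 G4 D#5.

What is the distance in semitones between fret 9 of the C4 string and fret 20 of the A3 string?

8 semitones

C4 at fret 9 → A4 (MIDI 69); A3 at fret 20 → F5 (MIDI 77).
69 − 77 = -8, so the two pitches are 8 semitones apart, with F5 the higher.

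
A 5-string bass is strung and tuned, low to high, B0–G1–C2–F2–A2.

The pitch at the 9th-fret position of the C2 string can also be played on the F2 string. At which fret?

4

Fret 9 on C2 is MIDI 36 + 9 = 45 (A2). On the F2 string (open MIDI 41), that pitch is 45 − 41 = fret 4.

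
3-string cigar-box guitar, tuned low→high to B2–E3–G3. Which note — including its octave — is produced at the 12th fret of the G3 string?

G4

Each fret is one semitone, so G3 + 12 = G4.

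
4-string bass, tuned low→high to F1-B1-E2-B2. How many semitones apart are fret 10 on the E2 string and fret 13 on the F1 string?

8 semitones

E2 at fret 10 → D3 (MIDI 50); F1 at fret 13 → F♯2 (MIDI 42).
50 − 42 = 8, so the two pitches are 8 semitones apart, with D3 the higher.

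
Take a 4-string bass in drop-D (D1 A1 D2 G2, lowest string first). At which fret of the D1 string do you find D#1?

D#1 is 1 semitone above the open D1 (D–D#), so it sits at fret 1.

1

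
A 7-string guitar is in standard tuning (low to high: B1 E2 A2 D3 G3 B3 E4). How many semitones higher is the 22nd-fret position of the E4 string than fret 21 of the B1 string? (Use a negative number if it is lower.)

30 semitones

E4 at fret 22 → D6 (MIDI 86); B1 at fret 21 → G#3 (MIDI 56).
86 − 56 = 30, so the two pitches are 30 semitones apart.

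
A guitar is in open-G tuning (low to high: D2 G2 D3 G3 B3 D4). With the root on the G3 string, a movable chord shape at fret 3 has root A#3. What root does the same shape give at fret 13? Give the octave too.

Moving from fret 3 to fret 13 shifts the root by 10 semitones.
A#3 up 10 semitones is G#4.

G#4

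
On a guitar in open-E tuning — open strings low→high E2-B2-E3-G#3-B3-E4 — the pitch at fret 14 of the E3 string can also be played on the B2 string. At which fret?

Fret 14 on E3 is MIDI 52 + 14 = 66 (F#4). On the B2 string (open MIDI 47), that pitch is 66 − 47 = fret 19.

19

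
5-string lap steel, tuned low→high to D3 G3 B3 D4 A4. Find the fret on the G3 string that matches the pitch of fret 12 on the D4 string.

19

Fret 12 on D4 is MIDI 62 + 12 = 74 (D5). On the G3 string (open MIDI 55), that pitch is 74 − 55 = fret 19.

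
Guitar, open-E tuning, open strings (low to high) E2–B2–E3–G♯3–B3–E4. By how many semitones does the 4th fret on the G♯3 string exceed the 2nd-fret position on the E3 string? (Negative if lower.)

G♯3 at fret 4 → C4 (MIDI 60); E3 at fret 2 → F♯3 (MIDI 54).
60 − 54 = 6, so the two pitches are 6 semitones apart.

6 semitones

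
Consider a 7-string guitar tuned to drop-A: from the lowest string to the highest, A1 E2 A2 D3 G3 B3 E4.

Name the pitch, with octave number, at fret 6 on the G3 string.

C#4

The open G3 string plus 6 semitones: G–G#–A–A#–B–C–C#.
The walk passes from B into C once, so the octave number goes from 3 to 4.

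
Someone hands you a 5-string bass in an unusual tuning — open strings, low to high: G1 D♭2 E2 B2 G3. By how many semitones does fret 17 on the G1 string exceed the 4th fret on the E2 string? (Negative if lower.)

4 semitones

G1 at fret 17 → C3 (MIDI 48); E2 at fret 4 → A♭2 (MIDI 44).
48 − 44 = 4, so the two pitches are 4 semitones apart.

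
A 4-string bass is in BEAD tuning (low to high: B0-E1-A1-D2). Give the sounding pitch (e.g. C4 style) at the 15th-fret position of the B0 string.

D2

Each fret is one semitone, so B0 + 15 = D2.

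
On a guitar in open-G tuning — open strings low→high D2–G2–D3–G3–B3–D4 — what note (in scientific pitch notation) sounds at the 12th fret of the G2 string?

G2 is MIDI 43. Adding 12 gives 55, which is G3.

G3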